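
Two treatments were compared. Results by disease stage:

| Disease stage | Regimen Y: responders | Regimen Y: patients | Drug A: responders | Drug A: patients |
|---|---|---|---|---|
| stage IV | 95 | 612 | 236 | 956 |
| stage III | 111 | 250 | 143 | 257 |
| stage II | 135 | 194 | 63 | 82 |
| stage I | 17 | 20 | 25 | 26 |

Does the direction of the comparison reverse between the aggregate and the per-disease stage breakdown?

Stage IV: Regimen Y 95/612 = 15.5%, Drug A 236/956 = 24.7% → Drug A
Stage III: Regimen Y 111/250 = 44.4%, Drug A 143/257 = 55.6% → Drug A
Stage II: Regimen Y 135/194 = 69.6%, Drug A 63/82 = 76.8% → Drug A
Stage I: Regimen Y 17/20 = 85.0%, Drug A 25/26 = 96.2% → Drug A
Overall: Regimen Y 358/1076 = 33.3%, Drug A 467/1321 = 35.4% → Drug A
Drug A wins overall and in every disease group — no reversal.

No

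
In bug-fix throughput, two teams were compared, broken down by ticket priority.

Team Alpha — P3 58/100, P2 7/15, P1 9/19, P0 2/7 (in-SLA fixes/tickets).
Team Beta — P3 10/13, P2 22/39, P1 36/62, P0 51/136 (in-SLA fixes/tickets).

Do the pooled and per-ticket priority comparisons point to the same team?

P3: Team Alpha 58/100 = 58.0%, Team Beta 10/13 = 76.9% → Team Beta
P2: Team Alpha 7/15 = 46.7%, Team Beta 22/39 = 56.4% → Team Beta
P1: Team Alpha 9/19 = 47.4%, Team Beta 36/62 = 58.1% → Team Beta
P0: Team Alpha 2/7 = 28.6%, Team Beta 51/136 = 37.5% → Team Beta
Overall: Team Alpha 76/141 = 53.9%, Team Beta 119/250 = 47.6% → Team Alpha
Team Beta wins each ticket group but Team Alpha wins overall — the comparison reverses. Team Beta's tickets skew toward P0, which has a lower base rate.

No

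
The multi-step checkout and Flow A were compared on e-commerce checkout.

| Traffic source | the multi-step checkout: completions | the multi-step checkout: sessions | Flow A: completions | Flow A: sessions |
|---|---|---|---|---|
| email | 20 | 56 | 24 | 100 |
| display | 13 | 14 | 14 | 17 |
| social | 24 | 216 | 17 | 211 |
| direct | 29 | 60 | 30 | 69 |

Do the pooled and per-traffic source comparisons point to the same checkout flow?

Email: the multi-step checkout 20/56 = 35.7%, Flow A 24/100 = 24.0% → the multi-step checkout
Display: the multi-step checkout 13/14 = 92.9%, Flow A 14/17 = 82.4% → the multi-step checkout
Social: the multi-step checkout 24/216 = 11.1%, Flow A 17/211 = 8.1% → the multi-step checkout
Direct: the multi-step checkout 29/60 = 48.3%, Flow A 30/69 = 43.5% → the multi-step checkout
Overall: the multi-step checkout 86/346 = 24.9%, Flow A 85/397 = 21.4% → the multi-step checkout
The multi-step checkout wins overall and in every traffic group — no reversal.

Yes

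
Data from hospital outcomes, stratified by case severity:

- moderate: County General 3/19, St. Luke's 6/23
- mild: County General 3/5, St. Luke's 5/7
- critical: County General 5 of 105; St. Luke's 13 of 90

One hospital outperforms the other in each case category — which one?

Moderate: County General 3/19 = 15.8%, St. Luke's 6/23 = 26.1% → St. Luke's
Mild: County General 3/5 = 60.0%, St. Luke's 5/7 = 71.4% → St. Luke's
Critical: County General 5/105 = 4.8%, St. Luke's 13/90 = 14.4% → St. Luke's
St. Luke's has the higher rate in all 3 groups.

St. Luke's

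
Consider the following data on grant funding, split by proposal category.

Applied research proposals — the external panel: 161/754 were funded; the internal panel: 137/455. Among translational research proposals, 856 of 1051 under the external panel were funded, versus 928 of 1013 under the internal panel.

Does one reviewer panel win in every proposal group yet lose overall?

Applied research: the external panel 161/754 = 21.4%, the internal panel 137/455 = 30.1% → the internal panel
Translational research: the external panel 856/1051 = 81.4%, the internal panel 928/1013 = 91.6% → the internal panel
Overall: the external panel 1017/1805 = 56.3%, the internal panel 1065/1468 = 72.5% → the internal panel
The internal panel wins overall and in every proposal group — no reversal.

No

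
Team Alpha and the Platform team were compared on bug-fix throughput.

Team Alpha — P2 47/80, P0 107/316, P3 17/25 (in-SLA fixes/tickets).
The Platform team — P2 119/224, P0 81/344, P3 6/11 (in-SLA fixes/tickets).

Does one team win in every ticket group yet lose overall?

No

P2: Team Alpha 47/80 = 58.8%, the Platform team 119/224 = 53.1% → Team Alpha
P0: Team Alpha 107/316 = 33.9%, the Platform team 81/344 = 23.5% → Team Alpha
P3: Team Alpha 17/25 = 68.0%, the Platform team 6/11 = 54.5% → Team Alpha
Overall: Team Alpha 171/421 = 40.6%, the Platform team 206/579 = 35.6% → Team Alpha
Team Alpha wins overall and in every ticket group — no reversal.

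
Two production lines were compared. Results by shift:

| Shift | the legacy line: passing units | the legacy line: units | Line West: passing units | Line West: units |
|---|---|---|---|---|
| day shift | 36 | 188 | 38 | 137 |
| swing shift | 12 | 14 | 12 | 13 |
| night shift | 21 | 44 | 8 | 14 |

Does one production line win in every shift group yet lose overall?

No

Day shift: the legacy line 36/188 = 19.1%, Line West 38/137 = 27.7% → Line West
Swing shift: the legacy line 12/14 = 85.7%, Line West 12/13 = 92.3% → Line West
Night shift: the legacy line 21/44 = 47.7%, Line West 8/14 = 57.1% → Line West
Overall: the legacy line 69/246 = 28.0%, Line West 58/164 = 35.4% → Line West
Line West wins overall and in every shift group — no reversal.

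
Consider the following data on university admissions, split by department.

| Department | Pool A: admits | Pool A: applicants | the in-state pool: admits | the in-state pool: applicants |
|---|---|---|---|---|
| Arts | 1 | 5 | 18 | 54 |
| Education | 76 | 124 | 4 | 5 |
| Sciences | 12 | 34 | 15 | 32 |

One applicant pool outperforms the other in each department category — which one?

Arts: Pool A 1/5 = 20.0%, the in-state pool 18/54 = 33.3% → the in-state pool
Education: Pool A 76/124 = 61.3%, the in-state pool 4/5 = 80.0% → the in-state pool
Sciences: Pool A 12/34 = 35.3%, the in-state pool 15/32 = 46.9% → the in-state pool
The in-state pool has the higher rate in all 3 groups.

the in-state pool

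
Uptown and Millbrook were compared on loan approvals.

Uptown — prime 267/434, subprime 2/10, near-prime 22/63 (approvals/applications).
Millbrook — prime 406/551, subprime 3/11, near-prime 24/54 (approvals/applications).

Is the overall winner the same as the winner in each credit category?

Yes

Prime: Uptown 267/434 = 61.5%, Millbrook 406/551 = 73.7% → Millbrook
Subprime: Uptown 2/10 = 20.0%, Millbrook 3/11 = 27.3% → Millbrook
Near-prime: Uptown 22/63 = 34.9%, Millbrook 24/54 = 44.4% → Millbrook
Overall: Uptown 291/507 = 57.4%, Millbrook 433/616 = 70.3% → Millbrook
Millbrook wins overall and in every credit group — no reversal.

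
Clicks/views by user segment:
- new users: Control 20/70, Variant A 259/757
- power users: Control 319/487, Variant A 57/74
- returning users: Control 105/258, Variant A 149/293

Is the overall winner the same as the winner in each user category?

No

New users: Control 20/70 = 28.6%, Variant A 259/757 = 34.2% → Variant A
Power users: Control 319/487 = 65.5%, Variant A 57/74 = 77.0% → Variant A
Returning users: Control 105/258 = 40.7%, Variant A 149/293 = 50.9% → Variant A
Overall: Control 444/815 = 54.5%, Variant A 465/1124 = 41.4% → Control
Variant A wins each user group but Control wins overall — the comparison reverses. Variant A's views skew toward new users, which has a lower base rate.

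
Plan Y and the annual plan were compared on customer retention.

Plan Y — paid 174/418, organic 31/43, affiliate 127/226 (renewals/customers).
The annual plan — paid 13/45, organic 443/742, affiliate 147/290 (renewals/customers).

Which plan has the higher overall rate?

the annual plan

Paid: Plan Y 174/418 = 41.6%, the annual plan 13/45 = 28.9% → Plan Y
Organic: Plan Y 31/43 = 72.1%, the annual plan 443/742 = 59.7% → Plan Y
Affiliate: Plan Y 127/226 = 56.2%, the annual plan 147/290 = 50.7% → Plan Y
Overall: Plan Y 332/687 = 48.3%, the annual plan 603/1077 = 56.0% → the annual plan
(Plan Y wins every signup group but the annual plan wins overall — Plan Y's customers skew toward the low-rate paid group.)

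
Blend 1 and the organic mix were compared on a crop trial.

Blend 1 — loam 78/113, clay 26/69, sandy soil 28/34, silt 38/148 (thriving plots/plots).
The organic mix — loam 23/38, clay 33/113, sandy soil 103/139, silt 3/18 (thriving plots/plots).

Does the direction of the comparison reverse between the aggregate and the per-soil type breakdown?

Loam: Blend 1 78/113 = 69.0%, the organic mix 23/38 = 60.5% → Blend 1
Clay: Blend 1 26/69 = 37.7%, the organic mix 33/113 = 29.2% → Blend 1
Sandy soil: Blend 1 28/34 = 82.4%, the organic mix 103/139 = 74.1% → Blend 1
Silt: Blend 1 38/148 = 25.7%, the organic mix 3/18 = 16.7% → Blend 1
Overall: Blend 1 170/364 = 46.7%, the organic mix 162/308 = 52.6% → the organic mix
Blend 1 wins each soil group but the organic mix wins overall — the comparison reverses. Blend 1's plots skew toward silt, which has a lower base rate.

Yes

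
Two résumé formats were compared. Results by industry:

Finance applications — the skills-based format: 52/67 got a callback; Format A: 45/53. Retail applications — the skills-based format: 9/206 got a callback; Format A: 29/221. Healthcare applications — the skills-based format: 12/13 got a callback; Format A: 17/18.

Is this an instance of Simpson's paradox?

Finance: the skills-based format 52/67 = 77.6%, Format A 45/53 = 84.9% → Format A
Retail: the skills-based format 9/206 = 4.4%, Format A 29/221 = 13.1% → Format A
Healthcare: the skills-based format 12/13 = 92.3%, Format A 17/18 = 94.4% → Format A
Overall: the skills-based format 73/286 = 25.5%, Format A 91/292 = 31.2% → Format A
Format A wins overall and in every industry group — no reversal.

No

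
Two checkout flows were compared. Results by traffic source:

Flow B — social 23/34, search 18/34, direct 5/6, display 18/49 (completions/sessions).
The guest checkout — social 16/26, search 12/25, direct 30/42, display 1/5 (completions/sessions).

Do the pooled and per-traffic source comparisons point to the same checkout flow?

No

Social: Flow B 23/34 = 67.6%, the guest checkout 16/26 = 61.5% → Flow B
Search: Flow B 18/34 = 52.9%, the guest checkout 12/25 = 48.0% → Flow B
Direct: Flow B 5/6 = 83.3%, the guest checkout 30/42 = 71.4% → Flow B
Display: Flow B 18/49 = 36.7%, the guest checkout 1/5 = 20.0% → Flow B
Overall: Flow B 64/123 = 52.0%, the guest checkout 59/98 = 60.2% → the guest checkout
Flow B wins each traffic group but the guest checkout wins overall — the comparison reverses. Flow B's sessions skew toward display, which has a lower base rate.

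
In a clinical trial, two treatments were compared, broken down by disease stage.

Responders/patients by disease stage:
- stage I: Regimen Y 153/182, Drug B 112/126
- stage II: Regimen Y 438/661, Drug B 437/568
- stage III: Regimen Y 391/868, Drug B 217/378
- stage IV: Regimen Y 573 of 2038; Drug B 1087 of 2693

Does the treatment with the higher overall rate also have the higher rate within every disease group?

Stage I: Regimen Y 153/182 = 84.1%, Drug B 112/126 = 88.9% → Drug B
Stage II: Regimen Y 438/661 = 66.3%, Drug B 437/568 = 76.9% → Drug B
Stage III: Regimen Y 391/868 = 45.0%, Drug B 217/378 = 57.4% → Drug B
Stage IV: Regimen Y 573/2038 = 28.1%, Drug B 1087/2693 = 40.4% → Drug B
Overall: Regimen Y 1555/3749 = 41.5%, Drug B 1853/3765 = 49.2% → Drug B
Drug B wins overall and in every disease group — no reversal.

Yes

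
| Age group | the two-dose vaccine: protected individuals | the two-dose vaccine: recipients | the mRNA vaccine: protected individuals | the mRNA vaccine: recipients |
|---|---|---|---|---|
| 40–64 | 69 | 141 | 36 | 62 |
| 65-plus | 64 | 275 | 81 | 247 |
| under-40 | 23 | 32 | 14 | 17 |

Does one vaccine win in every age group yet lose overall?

No

40–64: the two-dose vaccine 69/141 = 48.9%, the mRNA vaccine 36/62 = 58.1% → the mRNA vaccine
65-plus: the two-dose vaccine 64/275 = 23.3%, the mRNA vaccine 81/247 = 32.8% → the mRNA vaccine
Under-40: the two-dose vaccine 23/32 = 71.9%, the mRNA vaccine 14/17 = 82.4% → the mRNA vaccine
Overall: the two-dose vaccine 156/448 = 34.8%, the mRNA vaccine 131/326 = 40.2% → the mRNA vaccine
The mRNA vaccine wins overall and in every age group — no reversal.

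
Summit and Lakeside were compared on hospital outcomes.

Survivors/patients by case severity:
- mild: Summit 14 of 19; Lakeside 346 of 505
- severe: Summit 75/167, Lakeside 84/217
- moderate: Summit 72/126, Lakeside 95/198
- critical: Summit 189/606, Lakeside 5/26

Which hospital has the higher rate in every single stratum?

Mild: Summit 14/19 = 73.7%, Lakeside 346/505 = 68.5% → Summit
Severe: Summit 75/167 = 44.9%, Lakeside 84/217 = 38.7% → Summit
Moderate: Summit 72/126 = 57.1%, Lakeside 95/198 = 48.0% → Summit
Critical: Summit 189/606 = 31.2%, Lakeside 5/26 = 19.2% → Summit
Summit has the higher rate in all 4 groups.

Summit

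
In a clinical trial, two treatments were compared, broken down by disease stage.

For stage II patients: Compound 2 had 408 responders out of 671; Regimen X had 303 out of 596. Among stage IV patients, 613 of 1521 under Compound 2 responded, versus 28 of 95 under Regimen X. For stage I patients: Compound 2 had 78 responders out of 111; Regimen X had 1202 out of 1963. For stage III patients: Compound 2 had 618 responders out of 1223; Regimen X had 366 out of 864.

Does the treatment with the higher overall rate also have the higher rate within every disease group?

No

Stage II: Compound 2 408/671 = 60.8%, Regimen X 303/596 = 50.8% → Compound 2
Stage IV: Compound 2 613/1521 = 40.3%, Regimen X 28/95 = 29.5% → Compound 2
Stage I: Compound 2 78/111 = 70.3%, Regimen X 1202/1963 = 61.2% → Compound 2
Stage III: Compound 2 618/1223 = 50.5%, Regimen X 366/864 = 42.4% → Compound 2
Overall: Compound 2 1717/3526 = 48.7%, Regimen X 1899/3518 = 54.0% → Regimen X
Compound 2 wins each disease group but Regimen X wins overall — the comparison reverses. Compound 2's patients skew toward stage IV, which has a lower base rate.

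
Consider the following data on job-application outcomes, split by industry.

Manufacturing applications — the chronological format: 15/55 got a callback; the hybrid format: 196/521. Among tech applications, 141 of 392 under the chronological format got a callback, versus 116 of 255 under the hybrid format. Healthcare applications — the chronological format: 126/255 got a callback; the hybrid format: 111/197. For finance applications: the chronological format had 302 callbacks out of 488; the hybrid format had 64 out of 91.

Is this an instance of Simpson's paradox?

Manufacturing: the chronological format 15/55 = 27.3%, the hybrid format 196/521 = 37.6% → the hybrid format
Tech: the chronological format 141/392 = 36.0%, the hybrid format 116/255 = 45.5% → the hybrid format
Healthcare: the chronological format 126/255 = 49.4%, the hybrid format 111/197 = 56.3% → the hybrid format
Finance: the chronological format 302/488 = 61.9%, the hybrid format 64/91 = 70.3% → the hybrid format
Overall: the chronological format 584/1190 = 49.1%, the hybrid format 487/1064 = 45.8% → the chronological format
The hybrid format wins each industry group but the chronological format wins overall — the comparison reverses. The hybrid format's applications skew toward manufacturing, which has a lower base rate.

Yes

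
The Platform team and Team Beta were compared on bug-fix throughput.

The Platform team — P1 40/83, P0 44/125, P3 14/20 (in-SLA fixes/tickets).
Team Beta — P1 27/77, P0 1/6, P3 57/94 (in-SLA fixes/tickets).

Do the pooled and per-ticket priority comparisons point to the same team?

No

P1: the Platform team 40/83 = 48.2%, Team Beta 27/77 = 35.1% → the Platform team
P0: the Platform team 44/125 = 35.2%, Team Beta 1/6 = 16.7% → the Platform team
P3: the Platform team 14/20 = 70.0%, Team Beta 57/94 = 60.6% → the Platform team
Overall: the Platform team 98/228 = 43.0%, Team Beta 85/177 = 48.0% → Team Beta
The Platform team wins each ticket group but Team Beta wins overall — the comparison reverses. The Platform team's tickets skew toward P0, which has a lower base rate.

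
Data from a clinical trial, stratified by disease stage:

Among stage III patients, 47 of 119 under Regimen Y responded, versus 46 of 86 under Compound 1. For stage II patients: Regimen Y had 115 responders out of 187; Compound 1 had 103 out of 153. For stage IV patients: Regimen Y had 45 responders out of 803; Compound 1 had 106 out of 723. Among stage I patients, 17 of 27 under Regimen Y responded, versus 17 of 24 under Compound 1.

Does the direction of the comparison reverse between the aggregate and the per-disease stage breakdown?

Stage III: Regimen Y 47/119 = 39.5%, Compound 1 46/86 = 53.5% → Compound 1
Stage II: Regimen Y 115/187 = 61.5%, Compound 1 103/153 = 67.3% → Compound 1
Stage IV: Regimen Y 45/803 = 5.6%, Compound 1 106/723 = 14.7% → Compound 1
Stage I: Regimen Y 17/27 = 63.0%, Compound 1 17/24 = 70.8% → Compound 1
Overall: Regimen Y 224/1136 = 19.7%, Compound 1 272/986 = 27.6% → Compound 1
Compound 1 wins overall and in every disease group — no reversal.

No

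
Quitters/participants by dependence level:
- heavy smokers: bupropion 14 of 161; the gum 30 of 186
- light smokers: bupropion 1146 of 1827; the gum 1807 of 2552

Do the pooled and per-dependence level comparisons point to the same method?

Heavy smokers: bupropion 14/161 = 8.7%, the gum 30/186 = 16.1% → the gum
Light smokers: bupropion 1146/1827 = 62.7%, the gum 1807/2552 = 70.8% → the gum
Overall: bupropion 1160/1988 = 58.4%, the gum 1837/2738 = 67.1% → the gum
The gum wins overall and in every dependence group — no reversal.

Yes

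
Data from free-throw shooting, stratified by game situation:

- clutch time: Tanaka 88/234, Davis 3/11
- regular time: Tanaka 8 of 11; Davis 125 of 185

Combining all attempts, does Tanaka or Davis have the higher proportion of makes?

Davis

Clutch time: Tanaka 88/234 = 37.6%, Davis 3/11 = 27.3% → Tanaka
Regular time: Tanaka 8/11 = 72.7%, Davis 125/185 = 67.6% → Tanaka
Overall: Tanaka 96/245 = 39.2%, Davis 128/196 = 65.3% → Davis
(Tanaka wins every game group but Davis wins overall — Tanaka's attempts skew toward the low-rate clutch time group.)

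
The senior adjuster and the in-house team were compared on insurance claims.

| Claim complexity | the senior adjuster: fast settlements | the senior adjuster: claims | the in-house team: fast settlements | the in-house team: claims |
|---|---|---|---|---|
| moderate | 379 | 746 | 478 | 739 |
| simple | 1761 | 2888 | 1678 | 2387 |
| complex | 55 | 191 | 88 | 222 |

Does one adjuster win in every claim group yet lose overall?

No

Moderate: the senior adjuster 379/746 = 50.8%, the in-house team 478/739 = 64.7% → the in-house team
Simple: the senior adjuster 1761/2888 = 61.0%, the in-house team 1678/2387 = 70.3% → the in-house team
Complex: the senior adjuster 55/191 = 28.8%, the in-house team 88/222 = 39.6% → the in-house team
Overall: the senior adjuster 2195/3825 = 57.4%, the in-house team 2244/3348 = 67.0% → the in-house team
The in-house team wins overall and in every claim group — no reversal.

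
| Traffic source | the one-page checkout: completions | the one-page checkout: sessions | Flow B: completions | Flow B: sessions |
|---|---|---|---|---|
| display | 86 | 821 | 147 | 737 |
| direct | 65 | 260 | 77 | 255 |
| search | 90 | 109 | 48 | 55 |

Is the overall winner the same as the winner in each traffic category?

Display: the one-page checkout 86/821 = 10.5%, Flow B 147/737 = 19.9% → Flow B
Direct: the one-page checkout 65/260 = 25.0%, Flow B 77/255 = 30.2% → Flow B
Search: the one-page checkout 90/109 = 82.6%, Flow B 48/55 = 87.3% → Flow B
Overall: the one-page checkout 241/1190 = 20.3%, Flow B 272/1047 = 26.0% → Flow B
Flow B wins overall and in every traffic group — no reversal.

Yes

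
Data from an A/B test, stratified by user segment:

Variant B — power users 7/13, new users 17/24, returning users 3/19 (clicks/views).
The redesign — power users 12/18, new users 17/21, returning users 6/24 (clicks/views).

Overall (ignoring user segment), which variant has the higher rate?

the redesign

Power users: Variant B 7/13 = 53.8%, the redesign 12/18 = 66.7% → the redesign
New users: Variant B 17/24 = 70.8%, the redesign 17/21 = 81.0% → the redesign
Returning users: Variant B 3/19 = 15.8%, the redesign 6/24 = 25.0% → the redesign
Overall: Variant B 27/56 = 48.2%, the redesign 35/63 = 55.6% → the redesign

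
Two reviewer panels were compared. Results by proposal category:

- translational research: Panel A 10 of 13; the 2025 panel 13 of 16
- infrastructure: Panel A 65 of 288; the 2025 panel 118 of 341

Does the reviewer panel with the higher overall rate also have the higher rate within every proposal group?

Translational research: Panel A 10/13 = 76.9%, the 2025 panel 13/16 = 81.2% → the 2025 panel
Infrastructure: Panel A 65/288 = 22.6%, the 2025 panel 118/341 = 34.6% → the 2025 panel
Overall: Panel A 75/301 = 24.9%, the 2025 panel 131/357 = 36.7% → the 2025 panel
The 2025 panel wins overall and in every proposal group — no reversal.

Yes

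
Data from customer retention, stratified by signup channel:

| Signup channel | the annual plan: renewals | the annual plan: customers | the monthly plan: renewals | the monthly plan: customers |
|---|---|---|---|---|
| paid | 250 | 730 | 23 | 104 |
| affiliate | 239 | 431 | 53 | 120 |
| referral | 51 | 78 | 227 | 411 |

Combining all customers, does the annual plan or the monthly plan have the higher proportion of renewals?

Paid: the annual plan 250/730 = 34.2%, the monthly plan 23/104 = 22.1% → the annual plan
Affiliate: the annual plan 239/431 = 55.5%, the monthly plan 53/120 = 44.2% → the annual plan
Referral: the annual plan 51/78 = 65.4%, the monthly plan 227/411 = 55.2% → the annual plan
Overall: the annual plan 540/1239 = 43.6%, the monthly plan 303/635 = 47.7% → the monthly plan
(The annual plan wins every signup group but the monthly plan wins overall — the annual plan's customers skew toward the low-rate paid group.)

the monthly plan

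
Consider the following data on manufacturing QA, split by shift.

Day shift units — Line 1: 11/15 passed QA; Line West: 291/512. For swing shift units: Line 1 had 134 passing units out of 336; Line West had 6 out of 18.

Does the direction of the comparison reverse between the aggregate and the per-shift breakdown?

Day shift: Line 1 11/15 = 73.3%, Line West 291/512 = 56.8% → Line 1
Swing shift: Line 1 134/336 = 39.9%, Line West 6/18 = 33.3% → Line 1
Overall: Line 1 145/351 = 41.3%, Line West 297/530 = 56.0% → Line West
Line 1 wins each shift group but Line West wins overall — the comparison reverses. Line 1's units skew toward swing shift, which has a lower base rate.

Yes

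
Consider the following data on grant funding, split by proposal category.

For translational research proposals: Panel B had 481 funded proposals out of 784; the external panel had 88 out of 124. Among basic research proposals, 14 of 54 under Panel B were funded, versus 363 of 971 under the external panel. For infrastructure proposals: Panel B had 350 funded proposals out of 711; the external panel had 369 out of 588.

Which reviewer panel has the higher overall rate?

Translational research: Panel B 481/784 = 61.4%, the external panel 88/124 = 71.0% → the external panel
Basic research: Panel B 14/54 = 25.9%, the external panel 363/971 = 37.4% → the external panel
Infrastructure: Panel B 350/711 = 49.2%, the external panel 369/588 = 62.8% → the external panel
Overall: Panel B 845/1549 = 54.6%, the external panel 820/1683 = 48.7% → Panel B
(The external panel wins every proposal group but Panel B wins overall — the external panel's proposals skew toward the low-rate basic research group.)

Panel B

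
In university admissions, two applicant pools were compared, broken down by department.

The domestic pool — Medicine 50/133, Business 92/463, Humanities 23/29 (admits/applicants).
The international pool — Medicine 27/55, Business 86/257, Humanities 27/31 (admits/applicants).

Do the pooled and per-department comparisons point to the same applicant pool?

Medicine: the domestic pool 50/133 = 37.6%, the international pool 27/55 = 49.1% → the international pool
Business: the domestic pool 92/463 = 19.9%, the international pool 86/257 = 33.5% → the international pool
Humanities: the domestic pool 23/29 = 79.3%, the international pool 27/31 = 87.1% → the international pool
Overall: the domestic pool 165/625 = 26.4%, the international pool 140/343 = 40.8% → the international pool
The international pool wins overall and in every department group — no reversal.

Yes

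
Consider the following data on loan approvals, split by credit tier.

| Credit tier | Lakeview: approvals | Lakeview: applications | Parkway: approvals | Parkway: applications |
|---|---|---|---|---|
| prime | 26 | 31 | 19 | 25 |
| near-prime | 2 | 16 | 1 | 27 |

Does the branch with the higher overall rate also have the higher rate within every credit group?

Yes

Prime: Lakeview 26/31 = 83.9%, Parkway 19/25 = 76.0% → Lakeview
Near-prime: Lakeview 2/16 = 12.5%, Parkway 1/27 = 3.7% → Lakeview
Overall: Lakeview 28/47 = 59.6%, Parkway 20/52 = 38.5% → Lakeview
Lakeview wins overall and in every credit group — no reversal.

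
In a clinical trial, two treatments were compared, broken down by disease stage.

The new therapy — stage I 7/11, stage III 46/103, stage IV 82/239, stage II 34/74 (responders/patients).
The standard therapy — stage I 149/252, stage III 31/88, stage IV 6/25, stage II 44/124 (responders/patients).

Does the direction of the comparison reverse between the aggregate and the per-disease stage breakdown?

Stage I: the new therapy 7/11 = 63.6%, the standard therapy 149/252 = 59.1% → the new therapy
Stage III: the new therapy 46/103 = 44.7%, the standard therapy 31/88 = 35.2% → the new therapy
Stage IV: the new therapy 82/239 = 34.3%, the standard therapy 6/25 = 24.0% → the new therapy
Stage II: the new therapy 34/74 = 45.9%, the standard therapy 44/124 = 35.5% → the new therapy
Overall: the new therapy 169/427 = 39.6%, the standard therapy 230/489 = 47.0% → the standard therapy
The new therapy wins each disease group but the standard therapy wins overall — the comparison reverses. The new therapy's patients skew toward stage IV, which has a lower base rate.

Yes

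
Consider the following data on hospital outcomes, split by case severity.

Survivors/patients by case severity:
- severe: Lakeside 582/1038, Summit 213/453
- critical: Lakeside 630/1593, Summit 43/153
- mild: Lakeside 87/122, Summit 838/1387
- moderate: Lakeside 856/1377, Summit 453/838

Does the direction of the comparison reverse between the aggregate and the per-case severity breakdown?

Yes

Severe: Lakeside 582/1038 = 56.1%, Summit 213/453 = 47.0% → Lakeside
Critical: Lakeside 630/1593 = 39.5%, Summit 43/153 = 28.1% → Lakeside
Mild: Lakeside 87/122 = 71.3%, Summit 838/1387 = 60.4% → Lakeside
Moderate: Lakeside 856/1377 = 62.2%, Summit 453/838 = 54.1% → Lakeside
Overall: Lakeside 2155/4130 = 52.2%, Summit 1547/2831 = 54.6% → Summit
Lakeside wins each case group but Summit wins overall — the comparison reverses. Lakeside's patients skew toward critical, which has a lower base rate.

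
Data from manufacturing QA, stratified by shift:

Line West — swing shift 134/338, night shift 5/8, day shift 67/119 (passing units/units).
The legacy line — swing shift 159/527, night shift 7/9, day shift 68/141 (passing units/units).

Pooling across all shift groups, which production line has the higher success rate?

Swing shift: Line West 134/338 = 39.6%, the legacy line 159/527 = 30.2% → Line West
Night shift: Line West 5/8 = 62.5%, the legacy line 7/9 = 77.8% → the legacy line
Day shift: Line West 67/119 = 56.3%, the legacy line 68/141 = 48.2% → Line West
Overall: Line West 206/465 = 44.3%, the legacy line 234/677 = 34.6% → Line West
(Neither sweeps every shift group, but Line West has the higher pooled rate.)

Line West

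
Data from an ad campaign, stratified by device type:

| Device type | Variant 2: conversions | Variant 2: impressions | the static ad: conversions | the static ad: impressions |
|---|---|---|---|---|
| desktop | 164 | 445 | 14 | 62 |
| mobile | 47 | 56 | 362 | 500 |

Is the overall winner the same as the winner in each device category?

No

Desktop: Variant 2 164/445 = 36.9%, the static ad 14/62 = 22.6% → Variant 2
Mobile: Variant 2 47/56 = 83.9%, the static ad 362/500 = 72.4% → Variant 2
Overall: Variant 2 211/501 = 42.1%, the static ad 376/562 = 66.9% → the static ad
Variant 2 wins each device group but the static ad wins overall — the comparison reverses. Variant 2's impressions skew toward desktop, which has a lower base rate.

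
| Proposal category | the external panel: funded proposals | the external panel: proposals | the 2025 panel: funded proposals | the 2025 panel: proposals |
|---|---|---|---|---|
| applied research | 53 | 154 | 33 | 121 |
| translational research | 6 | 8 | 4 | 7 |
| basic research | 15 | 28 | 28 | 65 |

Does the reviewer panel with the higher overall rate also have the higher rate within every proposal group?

Applied research: the external panel 53/154 = 34.4%, the 2025 panel 33/121 = 27.3% → the external panel
Translational research: the external panel 6/8 = 75.0%, the 2025 panel 4/7 = 57.1% → the external panel
Basic research: the external panel 15/28 = 53.6%, the 2025 panel 28/65 = 43.1% → the external panel
Overall: the external panel 74/190 = 38.9%, the 2025 panel 65/193 = 33.7% → the external panel
The external panel wins overall and in every proposal group — no reversal.

Yes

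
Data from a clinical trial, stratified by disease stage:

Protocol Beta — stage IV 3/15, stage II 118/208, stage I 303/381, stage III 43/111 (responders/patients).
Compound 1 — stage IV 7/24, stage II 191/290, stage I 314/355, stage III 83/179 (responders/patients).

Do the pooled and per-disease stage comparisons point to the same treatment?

Stage IV: Protocol Beta 3/15 = 20.0%, Compound 1 7/24 = 29.2% → Compound 1
Stage II: Protocol Beta 118/208 = 56.7%, Compound 1 191/290 = 65.9% → Compound 1
Stage I: Protocol Beta 303/381 = 79.5%, Compound 1 314/355 = 88.5% → Compound 1
Stage III: Protocol Beta 43/111 = 38.7%, Compound 1 83/179 = 46.4% → Compound 1
Overall: Protocol Beta 467/715 = 65.3%, Compound 1 595/848 = 70.2% → Compound 1
Compound 1 wins overall and in every disease group — no reversal.

Yes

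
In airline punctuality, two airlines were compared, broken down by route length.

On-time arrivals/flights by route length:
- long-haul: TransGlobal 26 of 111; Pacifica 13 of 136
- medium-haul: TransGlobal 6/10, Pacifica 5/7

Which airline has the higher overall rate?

TransGlobal

Long-haul: TransGlobal 26/111 = 23.4%, Pacifica 13/136 = 9.6% → TransGlobal
Medium-haul: TransGlobal 6/10 = 60.0%, Pacifica 5/7 = 71.4% → Pacifica
Overall: TransGlobal 32/121 = 26.4%, Pacifica 18/143 = 12.6% → TransGlobal
(Neither sweeps every route group, but TransGlobal has the higher pooled rate.)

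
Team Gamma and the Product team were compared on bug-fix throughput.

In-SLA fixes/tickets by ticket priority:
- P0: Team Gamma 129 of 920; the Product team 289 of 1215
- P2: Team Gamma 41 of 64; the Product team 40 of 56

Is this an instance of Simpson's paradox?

No

P0: Team Gamma 129/920 = 14.0%, the Product team 289/1215 = 23.8% → the Product team
P2: Team Gamma 41/64 = 64.1%, the Product team 40/56 = 71.4% → the Product team
Overall: Team Gamma 170/984 = 17.3%, the Product team 329/1271 = 25.9% → the Product team
The Product team wins overall and in every ticket group — no reversal.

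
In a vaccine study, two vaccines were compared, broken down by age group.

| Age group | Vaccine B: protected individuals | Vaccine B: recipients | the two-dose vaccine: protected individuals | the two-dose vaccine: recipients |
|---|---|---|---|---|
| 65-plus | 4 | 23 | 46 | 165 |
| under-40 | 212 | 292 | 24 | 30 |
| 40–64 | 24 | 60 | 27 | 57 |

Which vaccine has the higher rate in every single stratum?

65-plus: Vaccine B 4/23 = 17.4%, the two-dose vaccine 46/165 = 27.9% → the two-dose vaccine
Under-40: Vaccine B 212/292 = 72.6%, the two-dose vaccine 24/30 = 80.0% → the two-dose vaccine
40–64: Vaccine B 24/60 = 40.0%, the two-dose vaccine 27/57 = 47.4% → the two-dose vaccine
The two-dose vaccine has the higher rate in all 3 groups.

the two-dose vaccine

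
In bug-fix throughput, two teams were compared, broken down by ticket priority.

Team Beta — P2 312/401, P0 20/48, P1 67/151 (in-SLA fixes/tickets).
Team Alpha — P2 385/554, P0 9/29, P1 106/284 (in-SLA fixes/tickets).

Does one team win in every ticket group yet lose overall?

No

P2: Team Beta 312/401 = 77.8%, Team Alpha 385/554 = 69.5% → Team Beta
P0: Team Beta 20/48 = 41.7%, Team Alpha 9/29 = 31.0% → Team Beta
P1: Team Beta 67/151 = 44.4%, Team Alpha 106/284 = 37.3% → Team Beta
Overall: Team Beta 399/600 = 66.5%, Team Alpha 500/867 = 57.7% → Team Beta
Team Beta wins overall and in every ticket group — no reversal.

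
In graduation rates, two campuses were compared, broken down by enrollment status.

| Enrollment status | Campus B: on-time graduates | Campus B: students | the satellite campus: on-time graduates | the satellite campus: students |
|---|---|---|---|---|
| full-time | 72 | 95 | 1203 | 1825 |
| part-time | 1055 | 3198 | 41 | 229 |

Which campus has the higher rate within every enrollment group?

Full-time: Campus B 72/95 = 75.8%, the satellite campus 1203/1825 = 65.9% → Campus B
Part-time: Campus B 1055/3198 = 33.0%, the satellite campus 41/229 = 17.9% → Campus B
Campus B has the higher rate in both groups.

Campus B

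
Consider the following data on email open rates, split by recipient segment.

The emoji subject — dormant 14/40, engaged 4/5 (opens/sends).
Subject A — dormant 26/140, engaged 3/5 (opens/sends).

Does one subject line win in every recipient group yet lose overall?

No

Dormant: the emoji subject 14/40 = 35.0%, Subject A 26/140 = 18.6% → the emoji subject
Engaged: the emoji subject 4/5 = 80.0%, Subject A 3/5 = 60.0% → the emoji subject
Overall: the emoji subject 18/45 = 40.0%, Subject A 29/145 = 20.0% → the emoji subject
The emoji subject wins overall and in every recipient group — no reversal.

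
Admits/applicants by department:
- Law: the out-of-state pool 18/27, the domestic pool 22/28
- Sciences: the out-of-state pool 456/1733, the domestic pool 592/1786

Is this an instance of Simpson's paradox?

Law: the out-of-state pool 18/27 = 66.7%, the domestic pool 22/28 = 78.6% → the domestic pool
Sciences: the out-of-state pool 456/1733 = 26.3%, the domestic pool 592/1786 = 33.1% → the domestic pool
Overall: the out-of-state pool 474/1760 = 26.9%, the domestic pool 614/1814 = 33.8% → the domestic pool
The domestic pool wins overall and in every department group — no reversal.

No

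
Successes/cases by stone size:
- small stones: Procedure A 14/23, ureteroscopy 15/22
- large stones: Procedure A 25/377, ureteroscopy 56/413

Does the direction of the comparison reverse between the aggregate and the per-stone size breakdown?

No

Small stones: Procedure A 14/23 = 60.9%, ureteroscopy 15/22 = 68.2% → ureteroscopy
Large stones: Procedure A 25/377 = 6.6%, ureteroscopy 56/413 = 13.6% → ureteroscopy
Overall: Procedure A 39/400 = 9.8%, ureteroscopy 71/435 = 16.3% → ureteroscopy
Ureteroscopy wins overall and in every stone group — no reversal.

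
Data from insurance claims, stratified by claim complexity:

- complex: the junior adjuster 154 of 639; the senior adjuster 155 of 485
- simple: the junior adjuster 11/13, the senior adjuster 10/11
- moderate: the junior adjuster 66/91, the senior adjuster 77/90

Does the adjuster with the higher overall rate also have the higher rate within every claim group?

Complex: the junior adjuster 154/639 = 24.1%, the senior adjuster 155/485 = 32.0% → the senior adjuster
Simple: the junior adjuster 11/13 = 84.6%, the senior adjuster 10/11 = 90.9% → the senior adjuster
Moderate: the junior adjuster 66/91 = 72.5%, the senior adjuster 77/90 = 85.6% → the senior adjuster
Overall: the junior adjuster 231/743 = 31.1%, the senior adjuster 242/586 = 41.3% → the senior adjuster
The senior adjuster wins overall and in every claim group — no reversal.

Yes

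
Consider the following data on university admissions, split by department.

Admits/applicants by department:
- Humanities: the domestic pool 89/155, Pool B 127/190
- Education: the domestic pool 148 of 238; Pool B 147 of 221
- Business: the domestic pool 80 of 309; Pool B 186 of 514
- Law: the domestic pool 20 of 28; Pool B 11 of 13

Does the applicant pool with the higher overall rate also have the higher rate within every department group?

Humanities: the domestic pool 89/155 = 57.4%, Pool B 127/190 = 66.8% → Pool B
Education: the domestic pool 148/238 = 62.2%, Pool B 147/221 = 66.5% → Pool B
Business: the domestic pool 80/309 = 25.9%, Pool B 186/514 = 36.2% → Pool B
Law: the domestic pool 20/28 = 71.4%, Pool B 11/13 = 84.6% → Pool B
Overall: the domestic pool 337/730 = 46.2%, Pool B 471/938 = 50.2% → Pool B
Pool B wins overall and in every department group — no reversal.

Yes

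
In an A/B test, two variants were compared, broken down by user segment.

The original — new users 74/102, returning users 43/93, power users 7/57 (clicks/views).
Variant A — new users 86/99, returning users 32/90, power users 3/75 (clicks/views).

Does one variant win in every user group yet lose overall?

New users: the original 74/102 = 72.5%, Variant A 86/99 = 86.9% → Variant A
Returning users: the original 43/93 = 46.2%, Variant A 32/90 = 35.6% → the original
Power users: the original 7/57 = 12.3%, Variant A 3/75 = 4.0% → the original
Overall: the original 124/252 = 49.2%, Variant A 121/264 = 45.8% → the original
Neither sweeps: the original wins 2 of 3 groups, Variant A wins 1. The original wins overall but not every group — no Simpson reversal.

No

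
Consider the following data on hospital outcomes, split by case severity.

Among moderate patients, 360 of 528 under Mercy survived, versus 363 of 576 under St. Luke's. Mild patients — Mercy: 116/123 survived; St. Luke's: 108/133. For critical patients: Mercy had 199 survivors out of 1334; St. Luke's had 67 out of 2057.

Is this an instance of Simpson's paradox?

No

Moderate: Mercy 360/528 = 68.2%, St. Luke's 363/576 = 63.0% → Mercy
Mild: Mercy 116/123 = 94.3%, St. Luke's 108/133 = 81.2% → Mercy
Critical: Mercy 199/1334 = 14.9%, St. Luke's 67/2057 = 3.3% → Mercy
Overall: Mercy 675/1985 = 34.0%, St. Luke's 538/2766 = 19.5% → Mercy
Mercy wins overall and in every case group — no reversal.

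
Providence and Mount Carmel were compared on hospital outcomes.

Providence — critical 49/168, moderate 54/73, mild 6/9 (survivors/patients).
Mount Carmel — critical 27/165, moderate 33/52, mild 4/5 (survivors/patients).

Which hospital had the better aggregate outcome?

Providence

Critical: Providence 49/168 = 29.2%, Mount Carmel 27/165 = 16.4% → Providence
Moderate: Providence 54/73 = 74.0%, Mount Carmel 33/52 = 63.5% → Providence
Mild: Providence 6/9 = 66.7%, Mount Carmel 4/5 = 80.0% → Mount Carmel
Overall: Providence 109/250 = 43.6%, Mount Carmel 64/222 = 28.8% → Providence
(Neither sweeps every case group, but Providence has the higher pooled rate.)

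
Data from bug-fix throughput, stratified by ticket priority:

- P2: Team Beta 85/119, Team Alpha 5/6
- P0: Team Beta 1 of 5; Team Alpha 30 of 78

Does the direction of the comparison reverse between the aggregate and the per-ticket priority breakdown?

Yes

P2: Team Beta 85/119 = 71.4%, Team Alpha 5/6 = 83.3% → Team Alpha
P0: Team Beta 1/5 = 20.0%, Team Alpha 30/78 = 38.5% → Team Alpha
Overall: Team Beta 86/124 = 69.4%, Team Alpha 35/84 = 41.7% → Team Beta
Team Alpha wins each ticket group but Team Beta wins overall — the comparison reverses. Team Alpha's tickets skew toward P0, which has a lower base rate.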